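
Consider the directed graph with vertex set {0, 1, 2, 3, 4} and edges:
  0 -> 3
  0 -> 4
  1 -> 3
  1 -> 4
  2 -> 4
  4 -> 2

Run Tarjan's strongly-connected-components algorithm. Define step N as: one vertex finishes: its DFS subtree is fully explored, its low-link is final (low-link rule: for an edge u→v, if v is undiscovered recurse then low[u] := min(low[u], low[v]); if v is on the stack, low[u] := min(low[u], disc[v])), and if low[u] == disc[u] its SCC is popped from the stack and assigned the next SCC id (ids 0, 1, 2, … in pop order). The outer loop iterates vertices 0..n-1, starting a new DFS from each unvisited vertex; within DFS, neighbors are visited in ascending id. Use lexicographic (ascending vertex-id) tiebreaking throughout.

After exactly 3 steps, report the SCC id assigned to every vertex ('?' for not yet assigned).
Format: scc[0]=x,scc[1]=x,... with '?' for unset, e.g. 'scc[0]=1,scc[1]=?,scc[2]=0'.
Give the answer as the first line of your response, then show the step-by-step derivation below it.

scc[0]=?,scc[1]=?,scc[2]=1,scc[3]=0,scc[4]=1

step 1: low=(low[0]=0,low[1]=?,low[2]=?,low[3]=1,low[4]=?); scc=(scc[0]=?,scc[1]=?,scc[2]=?,scc[3]=0,scc[4]=?)
step 2: low=(low[0]=0,low[1]=?,low[2]=2,low[3]=1,low[4]=2); scc=(scc[0]=?,scc[1]=?,scc[2]=?,scc[3]=0,scc[4]=?)
step 3: low=(low[0]=0,low[1]=?,low[2]=2,low[3]=1,low[4]=2); scc=(scc[0]=?,scc[1]=?,scc[2]=1,scc[3]=0,scc[4]=1)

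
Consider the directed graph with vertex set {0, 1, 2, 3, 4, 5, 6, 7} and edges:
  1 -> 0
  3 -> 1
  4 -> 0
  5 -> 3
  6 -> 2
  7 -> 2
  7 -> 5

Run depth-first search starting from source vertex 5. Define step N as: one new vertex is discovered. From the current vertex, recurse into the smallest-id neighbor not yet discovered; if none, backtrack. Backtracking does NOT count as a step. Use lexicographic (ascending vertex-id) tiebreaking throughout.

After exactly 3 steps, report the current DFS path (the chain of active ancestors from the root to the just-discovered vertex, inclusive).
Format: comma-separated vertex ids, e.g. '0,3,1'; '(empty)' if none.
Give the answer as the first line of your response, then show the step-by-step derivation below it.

5,3,1

step 1: discover 5; path=5; order=5
step 2: discover 3; path=5>3; order=5,3
step 3: discover 1; path=5>3>1; order=5,3,1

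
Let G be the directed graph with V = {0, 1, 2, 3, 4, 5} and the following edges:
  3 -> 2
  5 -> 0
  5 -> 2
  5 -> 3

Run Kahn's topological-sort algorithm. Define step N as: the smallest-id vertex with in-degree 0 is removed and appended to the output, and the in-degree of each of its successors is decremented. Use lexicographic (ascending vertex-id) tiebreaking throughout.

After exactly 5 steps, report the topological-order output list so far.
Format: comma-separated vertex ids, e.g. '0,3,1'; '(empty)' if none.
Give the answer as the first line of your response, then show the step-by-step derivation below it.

1,4,5,0,3

step 1: output 1; order=[1]; indeg=(1,0,2,1,0,0)
step 2: output 4; order=[1,4]; indeg=(1,0,2,1,0,0)
step 3: output 5; order=[1,4,5]; indeg=(0,0,1,0,0,0)
step 4: output 0; order=[1,4,5,0]; indeg=(0,0,1,0,0,0)
step 5: output 3; order=[1,4,5,0,3]; indeg=(0,0,0,0,0,0)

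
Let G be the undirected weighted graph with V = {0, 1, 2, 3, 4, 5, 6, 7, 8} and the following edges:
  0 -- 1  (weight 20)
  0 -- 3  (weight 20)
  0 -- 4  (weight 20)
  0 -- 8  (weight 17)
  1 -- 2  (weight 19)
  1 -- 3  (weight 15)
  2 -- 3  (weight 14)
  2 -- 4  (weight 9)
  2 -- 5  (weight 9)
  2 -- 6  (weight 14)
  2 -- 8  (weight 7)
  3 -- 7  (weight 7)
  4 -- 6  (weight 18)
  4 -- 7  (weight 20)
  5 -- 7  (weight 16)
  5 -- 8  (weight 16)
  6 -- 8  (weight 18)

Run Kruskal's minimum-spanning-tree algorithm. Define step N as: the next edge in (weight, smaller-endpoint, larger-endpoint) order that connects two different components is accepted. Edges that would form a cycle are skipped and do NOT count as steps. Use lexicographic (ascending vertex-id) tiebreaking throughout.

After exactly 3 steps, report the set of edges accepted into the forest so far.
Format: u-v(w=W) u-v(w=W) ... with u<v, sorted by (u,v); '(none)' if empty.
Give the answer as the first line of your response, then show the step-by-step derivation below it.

2-4(w=9) 2-8(w=7) 3-7(w=7)

step 1: add edge 2-8 (w=7); MST = {2-8(w=7)}
step 2: add edge 3-7 (w=7); MST = {2-8(w=7) 3-7(w=7)}
step 3: add edge 2-4 (w=9); MST = {2-4(w=9) 2-8(w=7) 3-7(w=7)}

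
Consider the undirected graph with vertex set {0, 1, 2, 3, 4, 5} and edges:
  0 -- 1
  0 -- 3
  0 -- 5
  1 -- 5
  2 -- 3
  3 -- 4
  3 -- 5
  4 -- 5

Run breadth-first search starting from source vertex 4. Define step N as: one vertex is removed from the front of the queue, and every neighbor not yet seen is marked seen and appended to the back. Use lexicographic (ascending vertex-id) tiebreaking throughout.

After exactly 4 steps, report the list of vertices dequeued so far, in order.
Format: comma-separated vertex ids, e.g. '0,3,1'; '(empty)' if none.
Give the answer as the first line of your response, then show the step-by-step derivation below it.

4,3,5,0

step 1: dequeue 4; queue=[3,5]; order=4
step 2: dequeue 3; queue=[5,0,2]; order=4,3
step 3: dequeue 5; queue=[0,2,1]; order=4,3,5
step 4: dequeue 0; queue=[2,1]; order=4,3,5,0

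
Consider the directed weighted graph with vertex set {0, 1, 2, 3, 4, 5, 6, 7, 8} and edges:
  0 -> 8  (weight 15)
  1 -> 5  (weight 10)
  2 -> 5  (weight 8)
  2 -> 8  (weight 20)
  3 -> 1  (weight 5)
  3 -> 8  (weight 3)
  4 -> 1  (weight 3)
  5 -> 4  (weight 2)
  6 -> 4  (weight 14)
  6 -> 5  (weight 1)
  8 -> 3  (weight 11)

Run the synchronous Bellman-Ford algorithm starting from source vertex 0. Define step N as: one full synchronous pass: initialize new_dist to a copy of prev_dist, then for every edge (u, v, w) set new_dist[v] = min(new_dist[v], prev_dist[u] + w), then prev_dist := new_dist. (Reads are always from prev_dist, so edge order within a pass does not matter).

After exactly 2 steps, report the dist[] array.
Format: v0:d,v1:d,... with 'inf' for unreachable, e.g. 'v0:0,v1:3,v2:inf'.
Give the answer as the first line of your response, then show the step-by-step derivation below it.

v0:0,v1:inf,v2:inf,v3:26,v4:inf,v5:inf,v6:inf,v7:inf,v8:15

step 1: dist = v0:0,v1:inf,v2:inf,v3:inf,v4:inf,v5:inf,v6:inf,v7:inf,v8:15
step 2: dist = v0:0,v1:inf,v2:inf,v3:26,v4:inf,v5:inf,v6:inf,v7:inf,v8:15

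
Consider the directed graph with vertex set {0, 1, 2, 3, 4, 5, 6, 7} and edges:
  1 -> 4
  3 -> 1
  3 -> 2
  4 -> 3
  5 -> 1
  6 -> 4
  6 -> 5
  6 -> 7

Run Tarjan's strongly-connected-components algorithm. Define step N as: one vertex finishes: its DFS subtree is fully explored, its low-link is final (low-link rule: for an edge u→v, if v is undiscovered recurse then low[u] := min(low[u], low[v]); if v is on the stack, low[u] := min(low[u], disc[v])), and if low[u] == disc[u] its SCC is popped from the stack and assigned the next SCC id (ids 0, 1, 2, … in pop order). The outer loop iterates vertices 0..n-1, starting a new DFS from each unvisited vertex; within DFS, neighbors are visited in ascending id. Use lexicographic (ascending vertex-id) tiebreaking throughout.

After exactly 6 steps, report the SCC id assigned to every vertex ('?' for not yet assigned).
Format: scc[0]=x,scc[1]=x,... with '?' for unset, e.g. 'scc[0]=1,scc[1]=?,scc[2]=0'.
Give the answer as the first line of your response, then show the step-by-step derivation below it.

scc[0]=0,scc[1]=2,scc[2]=1,scc[3]=2,scc[4]=2,scc[5]=3,scc[6]=?,scc[7]=?

step 1: low=(low[0]=0,low[1]=?,low[2]=?,low[3]=?,low[4]=?,low[5]=?,low[6]=?,low[7]=?); scc=(scc[0]=0,scc[1]=?,scc[2]=?,scc[3]=?,scc[4]=?,scc[5]=?,scc[6]=?,scc[7]=?)
step 2: low=(low[0]=0,low[1]=1,low[2]=4,low[3]=1,low[4]=2,low[5]=?,low[6]=?,low[7]=?); scc=(scc[0]=0,scc[1]=?,scc[2]=1,scc[3]=?,scc[4]=?,scc[5]=?,scc[6]=?,scc[7]=?)
step 3: low=(low[0]=0,low[1]=1,low[2]=4,low[3]=1,low[4]=2,low[5]=?,low[6]=?,low[7]=?); scc=(scc[0]=0,scc[1]=?,scc[2]=1,scc[3]=?,scc[4]=?,scc[5]=?,scc[6]=?,scc[7]=?)
step 4: low=(low[0]=0,low[1]=1,low[2]=4,low[3]=1,low[4]=1,low[5]=?,low[6]=?,low[7]=?); scc=(scc[0]=0,scc[1]=?,scc[2]=1,scc[3]=?,scc[4]=?,scc[5]=?,scc[6]=?,scc[7]=?)
step 5: low=(low[0]=0,low[1]=1,low[2]=4,low[3]=1,low[4]=1,low[5]=?,low[6]=?,low[7]=?); scc=(scc[0]=0,scc[1]=2,scc[2]=1,scc[3]=2,scc[4]=2,scc[5]=?,scc[6]=?,scc[7]=?)
step 6: low=(low[0]=0,low[1]=1,low[2]=4,low[3]=1,low[4]=1,low[5]=5,low[6]=?,low[7]=?); scc=(scc[0]=0,scc[1]=2,scc[2]=1,scc[3]=2,scc[4]=2,scc[5]=3,scc[6]=?,scc[7]=?)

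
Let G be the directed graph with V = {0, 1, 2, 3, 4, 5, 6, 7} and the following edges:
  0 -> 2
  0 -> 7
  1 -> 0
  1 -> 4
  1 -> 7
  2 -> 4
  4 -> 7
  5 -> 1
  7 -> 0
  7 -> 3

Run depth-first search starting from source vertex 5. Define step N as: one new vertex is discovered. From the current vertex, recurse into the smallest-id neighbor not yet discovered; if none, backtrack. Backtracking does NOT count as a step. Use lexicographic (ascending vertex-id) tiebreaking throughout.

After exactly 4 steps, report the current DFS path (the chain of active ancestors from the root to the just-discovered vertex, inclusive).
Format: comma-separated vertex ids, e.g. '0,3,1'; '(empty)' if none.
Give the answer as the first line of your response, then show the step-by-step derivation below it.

5,1,0,2

step 1: discover 5; path=5; order=5
step 2: discover 1; path=5>1; order=5,1
step 3: discover 0; path=5>1>0; order=5,1,0
step 4: discover 2; path=5>1>0>2; order=5,1,0,2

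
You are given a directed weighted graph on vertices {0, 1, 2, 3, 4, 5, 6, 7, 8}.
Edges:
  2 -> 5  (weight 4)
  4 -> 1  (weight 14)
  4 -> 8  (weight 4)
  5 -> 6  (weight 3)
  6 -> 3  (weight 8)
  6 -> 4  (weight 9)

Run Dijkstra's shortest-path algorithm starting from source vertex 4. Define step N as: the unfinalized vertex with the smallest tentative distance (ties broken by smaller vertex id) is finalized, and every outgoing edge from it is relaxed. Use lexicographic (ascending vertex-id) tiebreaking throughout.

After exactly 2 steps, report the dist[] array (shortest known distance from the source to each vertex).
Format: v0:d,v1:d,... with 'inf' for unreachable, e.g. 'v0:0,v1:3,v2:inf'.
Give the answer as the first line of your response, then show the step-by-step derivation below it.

v0:inf,v1:14,v2:inf,v3:inf,v4:0,v5:inf,v6:inf,v7:inf,v8:4

step 1: dist = v0:inf,v1:14,v2:inf,v3:inf,v4:0,v5:inf,v6:inf,v7:inf,v8:4
step 2: dist = v0:inf,v1:14,v2:inf,v3:inf,v4:0,v5:inf,v6:inf,v7:inf,v8:4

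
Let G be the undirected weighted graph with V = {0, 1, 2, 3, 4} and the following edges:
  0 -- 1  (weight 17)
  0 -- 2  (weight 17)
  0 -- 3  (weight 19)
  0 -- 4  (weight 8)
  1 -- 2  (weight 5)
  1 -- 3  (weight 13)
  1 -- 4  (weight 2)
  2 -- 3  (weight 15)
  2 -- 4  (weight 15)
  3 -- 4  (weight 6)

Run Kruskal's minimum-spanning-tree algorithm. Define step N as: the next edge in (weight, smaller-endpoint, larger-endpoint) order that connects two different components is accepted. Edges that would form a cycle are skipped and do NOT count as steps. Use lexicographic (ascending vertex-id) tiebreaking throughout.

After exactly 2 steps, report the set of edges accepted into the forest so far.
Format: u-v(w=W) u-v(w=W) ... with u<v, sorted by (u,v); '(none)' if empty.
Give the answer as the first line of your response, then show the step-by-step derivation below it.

1-2(w=5) 1-4(w=2)

step 1: add edge 1-4 (w=2); MST = {1-4(w=2)}
step 2: add edge 1-2 (w=5); MST = {1-2(w=5) 1-4(w=2)}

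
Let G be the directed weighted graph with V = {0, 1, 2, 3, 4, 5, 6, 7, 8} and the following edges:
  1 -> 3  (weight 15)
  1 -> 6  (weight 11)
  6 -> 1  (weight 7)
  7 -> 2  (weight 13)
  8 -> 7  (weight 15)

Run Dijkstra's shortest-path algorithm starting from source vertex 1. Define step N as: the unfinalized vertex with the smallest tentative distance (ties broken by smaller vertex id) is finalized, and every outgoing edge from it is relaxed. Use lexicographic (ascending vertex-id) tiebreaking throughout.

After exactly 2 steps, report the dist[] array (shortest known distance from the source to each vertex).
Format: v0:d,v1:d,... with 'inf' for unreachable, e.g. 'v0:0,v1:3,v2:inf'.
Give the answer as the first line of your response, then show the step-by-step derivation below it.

v0:inf,v1:0,v2:inf,v3:15,v4:inf,v5:inf,v6:11,v7:inf,v8:inf

step 1: dist = v0:inf,v1:0,v2:inf,v3:15,v4:inf,v5:inf,v6:11,v7:inf,v8:inf
step 2: dist = v0:inf,v1:0,v2:inf,v3:15,v4:inf,v5:inf,v6:11,v7:inf,v8:inf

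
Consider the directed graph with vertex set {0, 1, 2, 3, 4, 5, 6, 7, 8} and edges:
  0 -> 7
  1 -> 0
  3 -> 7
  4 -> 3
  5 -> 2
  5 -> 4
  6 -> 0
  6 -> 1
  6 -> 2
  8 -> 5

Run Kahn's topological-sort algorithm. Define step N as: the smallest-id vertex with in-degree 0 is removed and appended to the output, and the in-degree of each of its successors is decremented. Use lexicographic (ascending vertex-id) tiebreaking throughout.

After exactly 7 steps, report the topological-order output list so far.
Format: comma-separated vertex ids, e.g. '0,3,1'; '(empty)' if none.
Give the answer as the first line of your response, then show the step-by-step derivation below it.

6,1,0,8,5,2,4

step 1: output 6; order=[6]; indeg=(1,0,1,1,1,1,0,2,0)
step 2: output 1; order=[6,1]; indeg=(0,0,1,1,1,1,0,2,0)
step 3: output 0; order=[6,1,0]; indeg=(0,0,1,1,1,1,0,1,0)
step 4: output 8; order=[6,1,0,8]; indeg=(0,0,1,1,1,0,0,1,0)
step 5: output 5; order=[6,1,0,8,5]; indeg=(0,0,0,1,0,0,0,1,0)
step 6: output 2; order=[6,1,0,8,5,2]; indeg=(0,0,0,1,0,0,0,1,0)
step 7: output 4; order=[6,1,0,8,5,2,4]; indeg=(0,0,0,0,0,0,0,1,0)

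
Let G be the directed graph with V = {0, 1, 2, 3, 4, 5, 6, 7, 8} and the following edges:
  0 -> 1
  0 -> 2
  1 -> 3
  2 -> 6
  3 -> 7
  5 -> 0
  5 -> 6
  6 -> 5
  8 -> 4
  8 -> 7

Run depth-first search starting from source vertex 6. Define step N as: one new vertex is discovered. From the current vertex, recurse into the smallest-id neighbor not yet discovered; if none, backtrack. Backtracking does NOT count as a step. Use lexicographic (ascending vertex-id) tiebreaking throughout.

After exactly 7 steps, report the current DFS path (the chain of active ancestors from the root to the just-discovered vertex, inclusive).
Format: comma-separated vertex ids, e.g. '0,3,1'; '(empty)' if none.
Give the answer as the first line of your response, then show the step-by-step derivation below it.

6,5,0,2

step 1: discover 6; path=6; order=6
step 2: discover 5; path=6>5; order=6,5
step 3: discover 0; path=6>5>0; order=6,5,0
step 4: discover 1; path=6>5>0>1; order=6,5,0,1
step 5: discover 3; path=6>5>0>1>3; order=6,5,0,1,3
step 6: discover 7; path=6>5>0>1>3>7; order=6,5,0,1,3,7
step 7: discover 2; path=6>5>0>2; order=6,5,0,1,3,7,2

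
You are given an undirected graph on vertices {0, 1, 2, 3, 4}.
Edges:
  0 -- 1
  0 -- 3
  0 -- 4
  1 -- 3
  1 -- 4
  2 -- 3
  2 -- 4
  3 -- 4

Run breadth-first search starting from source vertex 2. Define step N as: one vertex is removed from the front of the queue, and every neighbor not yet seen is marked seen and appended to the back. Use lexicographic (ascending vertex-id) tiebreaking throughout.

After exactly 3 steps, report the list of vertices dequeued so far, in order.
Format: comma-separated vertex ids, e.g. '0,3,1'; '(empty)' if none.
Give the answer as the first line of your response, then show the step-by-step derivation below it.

2,3,4

step 1: dequeue 2; queue=[3,4]; order=2
step 2: dequeue 3; queue=[4,0,1]; order=2,3
step 3: dequeue 4; queue=[0,1]; order=2,3,4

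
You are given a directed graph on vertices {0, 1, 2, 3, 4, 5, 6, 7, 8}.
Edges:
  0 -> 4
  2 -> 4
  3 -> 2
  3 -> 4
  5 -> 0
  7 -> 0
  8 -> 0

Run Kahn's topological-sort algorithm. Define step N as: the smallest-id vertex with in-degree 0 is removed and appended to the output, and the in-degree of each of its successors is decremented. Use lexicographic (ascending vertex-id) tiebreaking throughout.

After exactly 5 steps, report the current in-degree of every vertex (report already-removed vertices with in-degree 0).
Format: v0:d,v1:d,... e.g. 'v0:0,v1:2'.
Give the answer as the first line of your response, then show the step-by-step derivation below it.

v0:2,v1:0,v2:0,v3:0,v4:1,v5:0,v6:0,v7:0,v8:0

step 1: output 1; order=[1]; indeg=(3,0,1,0,3,0,0,0,0)
step 2: output 3; order=[1,3]; indeg=(3,0,0,0,2,0,0,0,0)
step 3: output 2; order=[1,3,2]; indeg=(3,0,0,0,1,0,0,0,0)
step 4: output 5; order=[1,3,2,5]; indeg=(2,0,0,0,1,0,0,0,0)
step 5: output 6; order=[1,3,2,5,6]; indeg=(2,0,0,0,1,0,0,0,0)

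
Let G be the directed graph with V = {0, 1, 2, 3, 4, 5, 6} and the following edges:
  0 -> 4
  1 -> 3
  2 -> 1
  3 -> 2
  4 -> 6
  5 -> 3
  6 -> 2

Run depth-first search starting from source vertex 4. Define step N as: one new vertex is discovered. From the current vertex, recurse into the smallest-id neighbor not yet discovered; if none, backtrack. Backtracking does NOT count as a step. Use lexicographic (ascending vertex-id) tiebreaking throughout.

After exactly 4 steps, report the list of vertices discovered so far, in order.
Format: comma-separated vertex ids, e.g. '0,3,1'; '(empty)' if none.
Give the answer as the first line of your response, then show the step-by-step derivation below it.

4,6,2,1

step 1: discover 4; path=4; order=4
step 2: discover 6; path=4>6; order=4,6
step 3: discover 2; path=4>6>2; order=4,6,2
step 4: discover 1; path=4>6>2>1; order=4,6,2,1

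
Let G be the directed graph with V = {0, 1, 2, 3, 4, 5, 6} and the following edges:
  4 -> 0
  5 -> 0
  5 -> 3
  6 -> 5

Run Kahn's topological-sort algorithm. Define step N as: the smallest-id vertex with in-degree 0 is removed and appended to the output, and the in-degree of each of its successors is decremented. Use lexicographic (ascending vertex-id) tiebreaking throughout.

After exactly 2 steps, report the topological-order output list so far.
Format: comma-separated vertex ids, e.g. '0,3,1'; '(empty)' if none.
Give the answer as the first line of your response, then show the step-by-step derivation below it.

1,2

step 1: output 1; order=[1]; indeg=(2,0,0,1,0,1,0)
step 2: output 2; order=[1,2]; indeg=(2,0,0,1,0,1,0)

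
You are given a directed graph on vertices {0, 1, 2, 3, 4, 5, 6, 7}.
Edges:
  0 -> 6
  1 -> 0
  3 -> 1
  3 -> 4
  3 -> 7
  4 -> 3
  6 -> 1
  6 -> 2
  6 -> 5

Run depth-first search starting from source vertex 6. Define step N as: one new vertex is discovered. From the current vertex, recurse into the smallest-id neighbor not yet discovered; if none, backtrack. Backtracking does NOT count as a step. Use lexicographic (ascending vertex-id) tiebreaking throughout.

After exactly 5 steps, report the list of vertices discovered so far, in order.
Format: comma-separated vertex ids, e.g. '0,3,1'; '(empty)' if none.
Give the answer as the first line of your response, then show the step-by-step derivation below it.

6,1,0,2,5

step 1: discover 6; path=6; order=6
step 2: discover 1; path=6>1; order=6,1
step 3: discover 0; path=6>1>0; order=6,1,0
step 4: discover 2; path=6>2; order=6,1,0,2
step 5: discover 5; path=6>5; order=6,1,0,2,5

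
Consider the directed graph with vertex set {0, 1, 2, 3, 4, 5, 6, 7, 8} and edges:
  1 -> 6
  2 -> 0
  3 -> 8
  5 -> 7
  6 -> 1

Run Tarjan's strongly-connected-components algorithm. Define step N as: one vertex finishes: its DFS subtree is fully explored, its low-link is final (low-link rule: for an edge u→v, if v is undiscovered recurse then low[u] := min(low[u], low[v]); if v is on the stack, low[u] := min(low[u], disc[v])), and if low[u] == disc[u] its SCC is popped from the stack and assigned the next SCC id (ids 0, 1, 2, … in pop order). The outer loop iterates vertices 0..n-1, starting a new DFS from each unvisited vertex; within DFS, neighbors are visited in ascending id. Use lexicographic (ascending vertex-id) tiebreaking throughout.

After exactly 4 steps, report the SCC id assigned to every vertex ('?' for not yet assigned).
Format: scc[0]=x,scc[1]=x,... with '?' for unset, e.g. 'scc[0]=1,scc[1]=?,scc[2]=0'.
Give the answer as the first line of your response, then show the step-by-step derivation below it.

scc[0]=0,scc[1]=1,scc[2]=2,scc[3]=?,scc[4]=?,scc[5]=?,scc[6]=1,scc[7]=?,scc[8]=?

step 1: low=(low[0]=0,low[1]=?,low[2]=?,low[3]=?,low[4]=?,low[5]=?,low[6]=?,low[7]=?,low[8]=?); scc=(scc[0]=0,scc[1]=?,scc[2]=?,scc[3]=?,scc[4]=?,scc[5]=?,scc[6]=?,scc[7]=?,scc[8]=?)
step 2: low=(low[0]=0,low[1]=1,low[2]=?,low[3]=?,low[4]=?,low[5]=?,low[6]=1,low[7]=?,low[8]=?); scc=(scc[0]=0,scc[1]=?,scc[2]=?,scc[3]=?,scc[4]=?,scc[5]=?,scc[6]=?,scc[7]=?,scc[8]=?)
step 3: low=(low[0]=0,low[1]=1,low[2]=?,low[3]=?,low[4]=?,low[5]=?,low[6]=1,low[7]=?,low[8]=?); scc=(scc[0]=0,scc[1]=1,scc[2]=?,scc[3]=?,scc[4]=?,scc[5]=?,scc[6]=1,scc[7]=?,scc[8]=?)
step 4: low=(low[0]=0,low[1]=1,low[2]=3,low[3]=?,low[4]=?,low[5]=?,low[6]=1,low[7]=?,low[8]=?); scc=(scc[0]=0,scc[1]=1,scc[2]=2,scc[3]=?,scc[4]=?,scc[5]=?,scc[6]=1,scc[7]=?,scc[8]=?)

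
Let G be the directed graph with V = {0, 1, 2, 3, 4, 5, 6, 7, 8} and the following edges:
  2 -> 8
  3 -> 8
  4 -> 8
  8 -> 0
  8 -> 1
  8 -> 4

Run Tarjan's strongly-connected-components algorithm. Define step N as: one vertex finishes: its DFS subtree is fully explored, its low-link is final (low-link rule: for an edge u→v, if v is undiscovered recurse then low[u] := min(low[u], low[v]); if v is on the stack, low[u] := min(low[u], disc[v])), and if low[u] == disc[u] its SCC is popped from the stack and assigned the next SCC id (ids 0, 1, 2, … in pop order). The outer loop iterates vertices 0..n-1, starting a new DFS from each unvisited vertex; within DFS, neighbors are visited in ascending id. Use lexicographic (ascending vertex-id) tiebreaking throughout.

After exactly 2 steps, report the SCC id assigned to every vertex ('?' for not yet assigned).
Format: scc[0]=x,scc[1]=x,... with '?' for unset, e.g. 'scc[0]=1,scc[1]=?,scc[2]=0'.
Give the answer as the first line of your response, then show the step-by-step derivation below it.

scc[0]=0,scc[1]=1,scc[2]=?,scc[3]=?,scc[4]=?,scc[5]=?,scc[6]=?,scc[7]=?,scc[8]=?

step 1: low=(low[0]=0,low[1]=?,low[2]=?,low[3]=?,low[4]=?,low[5]=?,low[6]=?,low[7]=?,low[8]=?); scc=(scc[0]=0,scc[1]=?,scc[2]=?,scc[3]=?,scc[4]=?,scc[5]=?,scc[6]=?,scc[7]=?,scc[8]=?)
step 2: low=(low[0]=0,low[1]=1,low[2]=?,low[3]=?,low[4]=?,low[5]=?,low[6]=?,low[7]=?,low[8]=?); scc=(scc[0]=0,scc[1]=1,scc[2]=?,scc[3]=?,scc[4]=?,scc[5]=?,scc[6]=?,scc[7]=?,scc[8]=?)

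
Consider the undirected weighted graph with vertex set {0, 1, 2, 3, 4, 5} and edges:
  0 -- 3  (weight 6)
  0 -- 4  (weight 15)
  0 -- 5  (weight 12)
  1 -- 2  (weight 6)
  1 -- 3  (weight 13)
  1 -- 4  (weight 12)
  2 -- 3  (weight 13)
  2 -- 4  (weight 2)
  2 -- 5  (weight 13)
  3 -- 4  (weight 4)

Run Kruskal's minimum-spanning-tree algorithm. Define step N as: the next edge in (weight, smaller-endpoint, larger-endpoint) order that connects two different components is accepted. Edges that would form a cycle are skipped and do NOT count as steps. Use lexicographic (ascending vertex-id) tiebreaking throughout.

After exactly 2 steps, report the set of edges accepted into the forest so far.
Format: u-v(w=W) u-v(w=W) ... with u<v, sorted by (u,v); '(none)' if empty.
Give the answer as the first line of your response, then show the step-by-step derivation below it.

2-4(w=2) 3-4(w=4)

step 1: add edge 2-4 (w=2); MST = {2-4(w=2)}
step 2: add edge 3-4 (w=4); MST = {2-4(w=2) 3-4(w=4)}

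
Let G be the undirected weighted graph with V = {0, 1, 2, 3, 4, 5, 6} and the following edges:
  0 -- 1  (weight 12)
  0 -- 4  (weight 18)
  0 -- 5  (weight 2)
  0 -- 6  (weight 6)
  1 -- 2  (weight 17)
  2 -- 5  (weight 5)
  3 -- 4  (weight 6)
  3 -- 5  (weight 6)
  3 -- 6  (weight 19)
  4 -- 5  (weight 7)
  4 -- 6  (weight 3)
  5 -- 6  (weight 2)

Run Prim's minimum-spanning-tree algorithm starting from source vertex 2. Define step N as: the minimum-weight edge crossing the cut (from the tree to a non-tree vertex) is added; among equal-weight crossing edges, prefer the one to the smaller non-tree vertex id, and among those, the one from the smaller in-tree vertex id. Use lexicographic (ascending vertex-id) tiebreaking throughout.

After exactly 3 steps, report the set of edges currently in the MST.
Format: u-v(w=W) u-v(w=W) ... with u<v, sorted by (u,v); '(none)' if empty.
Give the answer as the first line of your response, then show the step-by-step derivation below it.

0-5(w=2) 2-5(w=5) 5-6(w=2)

step 1: add edge 2-5 (w=5); MST = {2-5(w=5)}
step 2: add edge 0-5 (w=2); MST = {0-5(w=2) 2-5(w=5)}
step 3: add edge 5-6 (w=2); MST = {0-5(w=2) 2-5(w=5) 5-6(w=2)}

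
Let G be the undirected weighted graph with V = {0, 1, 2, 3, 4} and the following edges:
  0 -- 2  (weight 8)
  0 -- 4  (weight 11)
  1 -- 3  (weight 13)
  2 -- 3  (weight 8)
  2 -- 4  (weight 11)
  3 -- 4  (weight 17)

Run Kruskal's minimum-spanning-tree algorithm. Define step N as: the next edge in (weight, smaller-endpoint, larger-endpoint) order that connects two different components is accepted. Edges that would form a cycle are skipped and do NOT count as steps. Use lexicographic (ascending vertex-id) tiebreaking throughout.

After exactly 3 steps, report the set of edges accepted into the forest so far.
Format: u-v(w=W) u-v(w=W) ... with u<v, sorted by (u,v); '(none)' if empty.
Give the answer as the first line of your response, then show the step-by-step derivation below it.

0-2(w=8) 0-4(w=11) 2-3(w=8)

step 1: add edge 0-2 (w=8); MST = {0-2(w=8)}
step 2: add edge 2-3 (w=8); MST = {0-2(w=8) 2-3(w=8)}
step 3: add edge 0-4 (w=11); MST = {0-2(w=8) 0-4(w=11) 2-3(w=8)}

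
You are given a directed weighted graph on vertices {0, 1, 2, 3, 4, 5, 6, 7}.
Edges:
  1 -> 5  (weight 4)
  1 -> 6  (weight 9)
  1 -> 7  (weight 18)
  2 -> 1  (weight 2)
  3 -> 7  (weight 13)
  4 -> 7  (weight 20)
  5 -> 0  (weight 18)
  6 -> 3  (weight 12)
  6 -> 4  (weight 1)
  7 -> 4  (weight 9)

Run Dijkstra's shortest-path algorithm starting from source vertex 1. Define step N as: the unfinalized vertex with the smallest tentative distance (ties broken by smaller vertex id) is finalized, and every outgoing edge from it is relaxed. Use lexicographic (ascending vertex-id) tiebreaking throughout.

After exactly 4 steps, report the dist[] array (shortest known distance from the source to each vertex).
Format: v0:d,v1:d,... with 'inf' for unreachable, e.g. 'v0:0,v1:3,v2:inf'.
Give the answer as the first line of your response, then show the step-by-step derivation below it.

v0:22,v1:0,v2:inf,v3:21,v4:10,v5:4,v6:9,v7:18

step 1: dist = v0:inf,v1:0,v2:inf,v3:inf,v4:inf,v5:4,v6:9,v7:18
step 2: dist = v0:22,v1:0,v2:inf,v3:inf,v4:inf,v5:4,v6:9,v7:18
step 3: dist = v0:22,v1:0,v2:inf,v3:21,v4:10,v5:4,v6:9,v7:18
step 4: dist = v0:22,v1:0,v2:inf,v3:21,v4:10,v5:4,v6:9,v7:18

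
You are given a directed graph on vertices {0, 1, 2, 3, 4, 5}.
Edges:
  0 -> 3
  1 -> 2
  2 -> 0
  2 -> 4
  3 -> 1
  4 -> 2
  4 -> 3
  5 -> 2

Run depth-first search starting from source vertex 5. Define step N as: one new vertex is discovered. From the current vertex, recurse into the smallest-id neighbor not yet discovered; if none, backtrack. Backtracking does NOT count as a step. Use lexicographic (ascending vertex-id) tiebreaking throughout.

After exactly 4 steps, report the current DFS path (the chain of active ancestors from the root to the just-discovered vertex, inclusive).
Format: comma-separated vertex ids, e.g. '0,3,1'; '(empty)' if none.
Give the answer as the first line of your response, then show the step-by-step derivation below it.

5,2,0,3

step 1: discover 5; path=5; order=5
step 2: discover 2; path=5>2; order=5,2
step 3: discover 0; path=5>2>0; order=5,2,0
step 4: discover 3; path=5>2>0>3; order=5,2,0,3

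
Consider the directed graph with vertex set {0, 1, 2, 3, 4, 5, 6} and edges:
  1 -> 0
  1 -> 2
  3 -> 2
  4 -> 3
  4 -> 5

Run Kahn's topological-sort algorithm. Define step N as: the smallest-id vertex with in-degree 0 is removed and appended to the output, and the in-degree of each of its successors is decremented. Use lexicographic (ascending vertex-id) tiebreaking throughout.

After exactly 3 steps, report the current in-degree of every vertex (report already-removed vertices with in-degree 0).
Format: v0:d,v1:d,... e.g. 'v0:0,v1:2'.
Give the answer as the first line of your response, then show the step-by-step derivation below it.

v0:0,v1:0,v2:1,v3:0,v4:0,v5:0,v6:0

step 1: output 1; order=[1]; indeg=(0,0,1,1,0,1,0)
step 2: output 0; order=[1,0]; indeg=(0,0,1,1,0,1,0)
step 3: output 4; order=[1,0,4]; indeg=(0,0,1,0,0,0,0)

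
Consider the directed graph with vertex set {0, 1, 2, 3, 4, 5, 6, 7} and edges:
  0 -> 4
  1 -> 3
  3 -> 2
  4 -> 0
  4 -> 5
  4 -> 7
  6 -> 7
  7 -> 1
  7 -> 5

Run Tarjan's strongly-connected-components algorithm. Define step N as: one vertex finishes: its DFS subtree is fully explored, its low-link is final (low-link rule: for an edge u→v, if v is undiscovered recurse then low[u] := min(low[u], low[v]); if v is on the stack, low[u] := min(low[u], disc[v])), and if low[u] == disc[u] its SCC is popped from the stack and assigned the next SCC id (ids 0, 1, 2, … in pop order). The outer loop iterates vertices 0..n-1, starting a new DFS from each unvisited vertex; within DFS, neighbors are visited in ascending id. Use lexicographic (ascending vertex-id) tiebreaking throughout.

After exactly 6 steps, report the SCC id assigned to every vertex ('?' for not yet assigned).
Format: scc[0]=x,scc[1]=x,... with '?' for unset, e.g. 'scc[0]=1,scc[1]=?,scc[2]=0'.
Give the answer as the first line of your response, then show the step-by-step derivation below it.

scc[0]=?,scc[1]=3,scc[2]=1,scc[3]=2,scc[4]=?,scc[5]=0,scc[6]=?,scc[7]=4

step 1: low=(low[0]=0,low[1]=?,low[2]=?,low[3]=?,low[4]=0,low[5]=2,low[6]=?,low[7]=?); scc=(scc[0]=?,scc[1]=?,scc[2]=?,scc[3]=?,scc[4]=?,scc[5]=0,scc[6]=?,scc[7]=?)
step 2: low=(low[0]=0,low[1]=4,low[2]=6,low[3]=5,low[4]=0,low[5]=2,low[6]=?,low[7]=3); scc=(scc[0]=?,scc[1]=?,scc[2]=1,scc[3]=?,scc[4]=?,scc[5]=0,scc[6]=?,scc[7]=?)
step 3: low=(low[0]=0,low[1]=4,low[2]=6,low[3]=5,low[4]=0,low[5]=2,low[6]=?,low[7]=3); scc=(scc[0]=?,scc[1]=?,scc[2]=1,scc[3]=2,scc[4]=?,scc[5]=0,scc[6]=?,scc[7]=?)
step 4: low=(low[0]=0,low[1]=4,low[2]=6,low[3]=5,low[4]=0,low[5]=2,low[6]=?,low[7]=3); scc=(scc[0]=?,scc[1]=3,scc[2]=1,scc[3]=2,scc[4]=?,scc[5]=0,scc[6]=?,scc[7]=?)
step 5: low=(low[0]=0,low[1]=4,low[2]=6,low[3]=5,low[4]=0,low[5]=2,low[6]=?,low[7]=3); scc=(scc[0]=?,scc[1]=3,scc[2]=1,scc[3]=2,scc[4]=?,scc[5]=0,scc[6]=?,scc[7]=4)
step 6: low=(low[0]=0,low[1]=4,low[2]=6,low[3]=5,low[4]=0,low[5]=2,low[6]=?,low[7]=3); scc=(scc[0]=?,scc[1]=3,scc[2]=1,scc[3]=2,scc[4]=?,scc[5]=0,scc[6]=?,scc[7]=4)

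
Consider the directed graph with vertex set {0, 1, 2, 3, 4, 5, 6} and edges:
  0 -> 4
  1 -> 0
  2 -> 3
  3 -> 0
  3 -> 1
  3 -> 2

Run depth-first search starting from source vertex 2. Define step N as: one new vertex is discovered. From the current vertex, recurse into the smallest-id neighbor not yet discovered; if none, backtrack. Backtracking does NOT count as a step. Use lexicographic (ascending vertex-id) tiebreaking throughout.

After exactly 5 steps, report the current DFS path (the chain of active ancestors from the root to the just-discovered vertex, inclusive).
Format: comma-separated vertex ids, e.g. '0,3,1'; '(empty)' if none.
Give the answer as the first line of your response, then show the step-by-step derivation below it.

2,3,1

step 1: discover 2; path=2; order=2
step 2: discover 3; path=2>3; order=2,3
step 3: discover 0; path=2>3>0; order=2,3,0
step 4: discover 4; path=2>3>0>4; order=2,3,0,4
step 5: discover 1; path=2>3>1; order=2,3,0,4,1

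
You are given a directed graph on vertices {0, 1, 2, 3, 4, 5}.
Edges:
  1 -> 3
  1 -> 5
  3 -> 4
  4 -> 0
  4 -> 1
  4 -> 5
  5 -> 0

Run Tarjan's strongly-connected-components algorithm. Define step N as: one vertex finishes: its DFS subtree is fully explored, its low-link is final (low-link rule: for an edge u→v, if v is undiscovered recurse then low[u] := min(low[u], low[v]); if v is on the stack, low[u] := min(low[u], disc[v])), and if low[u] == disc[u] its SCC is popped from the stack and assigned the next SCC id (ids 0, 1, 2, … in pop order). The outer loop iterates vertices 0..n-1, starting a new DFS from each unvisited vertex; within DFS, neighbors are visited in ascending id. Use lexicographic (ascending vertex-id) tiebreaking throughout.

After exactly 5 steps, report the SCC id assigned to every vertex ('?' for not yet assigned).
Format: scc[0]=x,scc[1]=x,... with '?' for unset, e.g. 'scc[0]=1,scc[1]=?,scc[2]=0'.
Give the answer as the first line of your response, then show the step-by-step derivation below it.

scc[0]=0,scc[1]=2,scc[2]=?,scc[3]=2,scc[4]=2,scc[5]=1

step 1: low=(low[0]=0,low[1]=?,low[2]=?,low[3]=?,low[4]=?,low[5]=?); scc=(scc[0]=0,scc[1]=?,scc[2]=?,scc[3]=?,scc[4]=?,scc[5]=?)
step 2: low=(low[0]=0,low[1]=1,low[2]=?,low[3]=2,low[4]=1,low[5]=4); scc=(scc[0]=0,scc[1]=?,scc[2]=?,scc[3]=?,scc[4]=?,scc[5]=1)
step 3: low=(low[0]=0,low[1]=1,low[2]=?,low[3]=2,low[4]=1,low[5]=4); scc=(scc[0]=0,scc[1]=?,scc[2]=?,scc[3]=?,scc[4]=?,scc[5]=1)
step 4: low=(low[0]=0,low[1]=1,low[2]=?,low[3]=1,low[4]=1,low[5]=4); scc=(scc[0]=0,scc[1]=?,scc[2]=?,scc[3]=?,scc[4]=?,scc[5]=1)
step 5: low=(low[0]=0,low[1]=1,low[2]=?,low[3]=1,low[4]=1,low[5]=4); scc=(scc[0]=0,scc[1]=2,scc[2]=?,scc[3]=2,scc[4]=2,scc[5]=1)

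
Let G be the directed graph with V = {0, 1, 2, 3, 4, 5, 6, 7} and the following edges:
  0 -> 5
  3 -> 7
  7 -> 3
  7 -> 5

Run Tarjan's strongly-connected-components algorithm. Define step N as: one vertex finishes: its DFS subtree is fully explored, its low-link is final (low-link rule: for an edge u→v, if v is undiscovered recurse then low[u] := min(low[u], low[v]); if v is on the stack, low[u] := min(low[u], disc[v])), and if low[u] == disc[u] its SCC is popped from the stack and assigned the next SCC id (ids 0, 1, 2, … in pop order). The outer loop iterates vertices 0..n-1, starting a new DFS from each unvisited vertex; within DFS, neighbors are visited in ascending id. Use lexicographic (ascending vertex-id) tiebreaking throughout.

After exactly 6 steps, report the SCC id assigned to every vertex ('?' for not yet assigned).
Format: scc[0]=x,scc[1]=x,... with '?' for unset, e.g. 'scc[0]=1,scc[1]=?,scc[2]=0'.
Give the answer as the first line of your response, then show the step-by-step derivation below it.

scc[0]=1,scc[1]=2,scc[2]=3,scc[3]=4,scc[4]=?,scc[5]=0,scc[6]=?,scc[7]=4

step 1: low=(low[0]=0,low[1]=?,low[2]=?,low[3]=?,low[4]=?,low[5]=1,low[6]=?,low[7]=?); scc=(scc[0]=?,scc[1]=?,scc[2]=?,scc[3]=?,scc[4]=?,scc[5]=0,scc[6]=?,scc[7]=?)
step 2: low=(low[0]=0,low[1]=?,low[2]=?,low[3]=?,low[4]=?,low[5]=1,low[6]=?,low[7]=?); scc=(scc[0]=1,scc[1]=?,scc[2]=?,scc[3]=?,scc[4]=?,scc[5]=0,scc[6]=?,scc[7]=?)
step 3: low=(low[0]=0,low[1]=2,low[2]=?,low[3]=?,low[4]=?,low[5]=1,low[6]=?,low[7]=?); scc=(scc[0]=1,scc[1]=2,scc[2]=?,scc[3]=?,scc[4]=?,scc[5]=0,scc[6]=?,scc[7]=?)
step 4: low=(low[0]=0,low[1]=2,low[2]=3,low[3]=?,low[4]=?,low[5]=1,low[6]=?,low[7]=?); scc=(scc[0]=1,scc[1]=2,scc[2]=3,scc[3]=?,scc[4]=?,scc[5]=0,scc[6]=?,scc[7]=?)
step 5: low=(low[0]=0,low[1]=2,low[2]=3,low[3]=4,low[4]=?,low[5]=1,low[6]=?,low[7]=4); scc=(scc[0]=1,scc[1]=2,scc[2]=3,scc[3]=?,scc[4]=?,scc[5]=0,scc[6]=?,scc[7]=?)
step 6: low=(low[0]=0,low[1]=2,low[2]=3,low[3]=4,low[4]=?,low[5]=1,low[6]=?,low[7]=4); scc=(scc[0]=1,scc[1]=2,scc[2]=3,scc[3]=4,scc[4]=?,scc[5]=0,scc[6]=?,scc[7]=4)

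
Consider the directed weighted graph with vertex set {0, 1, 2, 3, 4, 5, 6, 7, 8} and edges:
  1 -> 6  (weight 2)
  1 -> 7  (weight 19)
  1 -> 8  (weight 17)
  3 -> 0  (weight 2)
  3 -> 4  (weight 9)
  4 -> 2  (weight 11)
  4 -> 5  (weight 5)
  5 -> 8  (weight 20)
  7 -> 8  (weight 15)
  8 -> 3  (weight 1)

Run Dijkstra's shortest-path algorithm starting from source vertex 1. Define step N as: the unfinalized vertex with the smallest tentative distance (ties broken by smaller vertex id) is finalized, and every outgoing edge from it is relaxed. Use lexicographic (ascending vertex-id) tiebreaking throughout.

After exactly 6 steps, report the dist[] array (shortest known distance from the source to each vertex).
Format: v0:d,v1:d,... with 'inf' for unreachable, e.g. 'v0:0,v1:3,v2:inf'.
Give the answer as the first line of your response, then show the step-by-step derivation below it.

v0:20,v1:0,v2:inf,v3:18,v4:27,v5:inf,v6:2,v7:19,v8:17

step 1: dist = v0:inf,v1:0,v2:inf,v3:inf,v4:inf,v5:inf,v6:2,v7:19,v8:17
step 2: dist = v0:inf,v1:0,v2:inf,v3:inf,v4:inf,v5:inf,v6:2,v7:19,v8:17
step 3: dist = v0:inf,v1:0,v2:inf,v3:18,v4:inf,v5:inf,v6:2,v7:19,v8:17
step 4: dist = v0:20,v1:0,v2:inf,v3:18,v4:27,v5:inf,v6:2,v7:19,v8:17
step 5: dist = v0:20,v1:0,v2:inf,v3:18,v4:27,v5:inf,v6:2,v7:19,v8:17
step 6: dist = v0:20,v1:0,v2:inf,v3:18,v4:27,v5:inf,v6:2,v7:19,v8:17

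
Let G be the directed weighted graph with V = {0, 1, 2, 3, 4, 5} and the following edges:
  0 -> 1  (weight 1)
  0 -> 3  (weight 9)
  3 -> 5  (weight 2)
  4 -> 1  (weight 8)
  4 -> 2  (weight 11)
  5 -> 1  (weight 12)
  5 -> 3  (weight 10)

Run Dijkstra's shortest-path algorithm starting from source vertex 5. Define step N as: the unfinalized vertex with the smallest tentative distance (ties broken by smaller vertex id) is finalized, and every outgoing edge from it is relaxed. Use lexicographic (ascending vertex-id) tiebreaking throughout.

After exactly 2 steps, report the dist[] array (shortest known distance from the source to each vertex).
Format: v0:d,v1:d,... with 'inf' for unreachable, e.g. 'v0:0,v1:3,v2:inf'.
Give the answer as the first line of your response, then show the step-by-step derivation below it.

v0:inf,v1:12,v2:inf,v3:10,v4:inf,v5:0

step 1: dist = v0:inf,v1:12,v2:inf,v3:10,v4:inf,v5:0
step 2: dist = v0:inf,v1:12,v2:inf,v3:10,v4:inf,v5:0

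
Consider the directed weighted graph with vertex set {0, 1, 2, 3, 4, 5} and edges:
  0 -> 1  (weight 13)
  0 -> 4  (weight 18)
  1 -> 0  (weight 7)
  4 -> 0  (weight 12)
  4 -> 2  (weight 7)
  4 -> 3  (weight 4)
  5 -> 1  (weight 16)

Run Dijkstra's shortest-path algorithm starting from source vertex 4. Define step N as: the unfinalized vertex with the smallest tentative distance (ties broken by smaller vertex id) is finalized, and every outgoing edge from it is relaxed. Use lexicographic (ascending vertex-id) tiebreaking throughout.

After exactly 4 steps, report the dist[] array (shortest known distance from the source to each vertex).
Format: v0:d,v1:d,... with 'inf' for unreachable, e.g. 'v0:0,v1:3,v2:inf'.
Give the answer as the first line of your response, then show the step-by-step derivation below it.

v0:12,v1:25,v2:7,v3:4,v4:0,v5:inf

step 1: dist = v0:12,v1:inf,v2:7,v3:4,v4:0,v5:inf
step 2: dist = v0:12,v1:inf,v2:7,v3:4,v4:0,v5:inf
step 3: dist = v0:12,v1:inf,v2:7,v3:4,v4:0,v5:inf
step 4: dist = v0:12,v1:25,v2:7,v3:4,v4:0,v5:inf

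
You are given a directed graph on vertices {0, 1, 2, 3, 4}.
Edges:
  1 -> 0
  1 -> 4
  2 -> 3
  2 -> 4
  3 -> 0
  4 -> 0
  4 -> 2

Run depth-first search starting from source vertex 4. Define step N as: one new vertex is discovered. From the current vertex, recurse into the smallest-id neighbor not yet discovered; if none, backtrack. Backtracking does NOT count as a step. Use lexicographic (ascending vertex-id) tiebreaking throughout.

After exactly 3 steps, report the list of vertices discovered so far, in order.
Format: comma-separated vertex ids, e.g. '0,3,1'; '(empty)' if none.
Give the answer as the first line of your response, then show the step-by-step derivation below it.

4,0,2

step 1: discover 4; path=4; order=4
step 2: discover 0; path=4>0; order=4,0
step 3: discover 2; path=4>2; order=4,0,2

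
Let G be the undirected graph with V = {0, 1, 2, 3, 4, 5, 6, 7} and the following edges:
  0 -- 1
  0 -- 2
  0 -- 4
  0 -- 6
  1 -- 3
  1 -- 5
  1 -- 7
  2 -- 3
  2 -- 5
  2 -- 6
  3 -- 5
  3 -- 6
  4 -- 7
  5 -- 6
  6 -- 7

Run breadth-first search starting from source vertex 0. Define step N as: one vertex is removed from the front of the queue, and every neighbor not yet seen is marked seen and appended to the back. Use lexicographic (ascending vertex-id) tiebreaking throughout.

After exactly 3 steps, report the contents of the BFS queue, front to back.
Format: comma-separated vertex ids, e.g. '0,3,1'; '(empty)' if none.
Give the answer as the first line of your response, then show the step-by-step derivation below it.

4,6,3,5,7

step 1: dequeue 0; queue=[1,2,4,6]; order=0
step 2: dequeue 1; queue=[2,4,6,3,5,7]; order=0,1
step 3: dequeue 2; queue=[4,6,3,5,7]; order=0,1,2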